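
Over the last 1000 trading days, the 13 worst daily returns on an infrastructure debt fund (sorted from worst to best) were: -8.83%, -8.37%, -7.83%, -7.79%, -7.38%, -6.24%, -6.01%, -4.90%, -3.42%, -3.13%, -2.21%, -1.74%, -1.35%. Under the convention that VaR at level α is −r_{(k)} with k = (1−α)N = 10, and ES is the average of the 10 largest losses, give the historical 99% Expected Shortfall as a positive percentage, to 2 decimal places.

The 10 worst returns sum to -63.90%.
ES = −(-63.90%) / 10 = 6.39%.

6.39%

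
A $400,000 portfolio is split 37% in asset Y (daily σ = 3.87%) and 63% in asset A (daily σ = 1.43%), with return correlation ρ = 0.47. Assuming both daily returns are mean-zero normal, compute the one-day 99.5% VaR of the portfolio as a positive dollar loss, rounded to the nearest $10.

σ_p² = 0.37²·3.87² + 0.63²·1.43² + 2·0.47·0.37·0.63·3.87·1.43 = 4.0746 (%²).
σ_p = √4.0746 = 2.019%.
At 99.5%, z = 2.576.
VaR = 2.576 × 2.019% = 5.201%; on $400,000 that is $20,804.

$20,800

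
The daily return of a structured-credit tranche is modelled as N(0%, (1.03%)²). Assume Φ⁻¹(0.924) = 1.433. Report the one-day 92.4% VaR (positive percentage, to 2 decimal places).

1.48%

VaR = z·σ = 1.433 × 1.03% = 1.476%.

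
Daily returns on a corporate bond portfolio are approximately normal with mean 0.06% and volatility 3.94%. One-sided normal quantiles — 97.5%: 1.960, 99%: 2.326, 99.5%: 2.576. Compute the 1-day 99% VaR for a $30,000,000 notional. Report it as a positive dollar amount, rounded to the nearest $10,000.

VaR = −μ + z·σ = −(0.06%) + 2.326 × 3.94% = 9.104%.
On $30,000,000: 0.09104 × $30,000,000 = $2,731,200.

$2,730,000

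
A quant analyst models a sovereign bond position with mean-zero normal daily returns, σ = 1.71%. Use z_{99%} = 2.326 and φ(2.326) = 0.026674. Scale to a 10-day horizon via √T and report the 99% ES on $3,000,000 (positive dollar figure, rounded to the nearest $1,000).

σ_{10d} = 1.71% × √10 = 5.407%.
ES multiplier = φ(z)/(1−α) = 0.026674/0.01 = 2.667.
ES = 5.407% × 2.667 = 14.420%; on $3,000,000: $432,600.

$433,000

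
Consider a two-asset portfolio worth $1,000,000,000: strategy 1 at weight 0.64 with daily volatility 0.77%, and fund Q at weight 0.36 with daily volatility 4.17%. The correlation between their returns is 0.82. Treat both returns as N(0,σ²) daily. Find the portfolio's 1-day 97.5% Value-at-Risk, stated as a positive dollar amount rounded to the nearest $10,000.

$37,750,000

σ_p² = 0.64²·0.77² + 0.36²·4.17² + 2·0.82·0.64·0.36·0.77·4.17 = 3.7097 (%²).
σ_p = √3.7097 = 1.926%.
At 97.5%, z = 1.960.
VaR = 1.960 × 1.926% = 3.775%; on $1,000,000,000 that is $37,750,000.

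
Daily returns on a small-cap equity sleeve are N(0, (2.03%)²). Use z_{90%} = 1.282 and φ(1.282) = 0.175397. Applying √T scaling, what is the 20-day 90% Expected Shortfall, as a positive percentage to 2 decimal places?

15.92%

σ_{20d} = 2.03% × √20 = 9.078%.
ES multiplier = φ(z)/(1−α) = 0.175397/0.1 = 1.754.
ES = 9.078% × 1.754 = 15.923%.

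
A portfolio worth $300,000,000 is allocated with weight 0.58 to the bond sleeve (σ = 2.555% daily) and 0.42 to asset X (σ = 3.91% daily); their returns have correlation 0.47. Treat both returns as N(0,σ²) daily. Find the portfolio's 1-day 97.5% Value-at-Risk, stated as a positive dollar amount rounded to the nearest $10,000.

σ_p² = 0.58²·2.555² + 0.42²·3.91² + 2·0.47·0.58·0.42·2.555·3.91 = 7.1804 (%²).
σ_p = √7.1804 = 2.680%.
At 97.5%, z = 1.960.
VaR = 1.960 × 2.680% = 5.253%; on $300,000,000 that is $15,759,000.

$15,760,000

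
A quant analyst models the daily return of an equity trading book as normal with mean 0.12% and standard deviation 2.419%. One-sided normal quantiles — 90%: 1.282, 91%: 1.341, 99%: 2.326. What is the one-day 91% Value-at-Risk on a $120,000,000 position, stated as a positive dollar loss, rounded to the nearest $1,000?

VaR = −μ + z·σ = −(0.12%) + 1.341 × 2.419% = 3.124%.
On $120,000,000: 0.03124 × $120,000,000 = $3,748,800.

$3,749,000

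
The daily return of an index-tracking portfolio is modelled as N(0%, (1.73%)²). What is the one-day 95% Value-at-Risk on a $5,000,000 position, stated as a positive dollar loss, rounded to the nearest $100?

$142,300

At 95% one-sided, z = 1.645.
VaR = z·σ = 1.645 × 1.73% = 2.846%.
On $5,000,000: 0.02846 × $5,000,000 = $142,300.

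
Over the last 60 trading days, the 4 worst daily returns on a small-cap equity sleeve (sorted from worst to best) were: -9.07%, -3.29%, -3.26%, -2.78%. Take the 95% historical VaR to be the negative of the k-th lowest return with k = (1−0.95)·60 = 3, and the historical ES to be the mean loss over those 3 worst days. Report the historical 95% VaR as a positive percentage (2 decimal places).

k = 3; the 3rd lowest return is -3.26%, so VaR = 3.26%.

3.26%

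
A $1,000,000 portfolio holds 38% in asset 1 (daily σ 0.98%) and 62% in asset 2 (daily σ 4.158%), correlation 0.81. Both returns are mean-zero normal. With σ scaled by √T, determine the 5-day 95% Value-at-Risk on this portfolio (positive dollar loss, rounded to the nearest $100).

σ_p = √(0.38²·0.98² + 0.62²·4.158² + 2·0.81·0.38·0.62·0.98·4.158) = 2.888%.
σ_{5d} = 2.888% × √5 = 6.458%.
z(95%) = 1.645.
VaR = 1.645 × 6.458% = 10.623%; on $1,000,000 that is $106,230.

$106,200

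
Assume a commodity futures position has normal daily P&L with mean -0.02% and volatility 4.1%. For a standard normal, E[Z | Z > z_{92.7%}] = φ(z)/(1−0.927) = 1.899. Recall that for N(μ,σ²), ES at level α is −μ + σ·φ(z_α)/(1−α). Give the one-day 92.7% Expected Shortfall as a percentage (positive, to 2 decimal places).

7.81%

ES = −(-0.02%) + 4.1% × 1.899 = 7.806%.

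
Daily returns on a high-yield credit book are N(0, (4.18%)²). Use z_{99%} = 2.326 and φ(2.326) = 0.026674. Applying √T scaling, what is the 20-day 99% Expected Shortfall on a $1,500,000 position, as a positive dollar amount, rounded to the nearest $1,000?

$748,000

σ_{20d} = 4.18% × √20 = 18.694%.
ES multiplier = φ(z)/(1−α) = 0.026674/0.01 = 2.667.
ES = 18.694% × 2.667 = 49.857%; on $1,500,000: $747,855.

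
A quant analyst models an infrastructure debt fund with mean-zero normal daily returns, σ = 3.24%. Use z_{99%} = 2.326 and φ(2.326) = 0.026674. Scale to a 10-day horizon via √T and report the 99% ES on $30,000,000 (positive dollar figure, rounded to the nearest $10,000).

σ_{10d} = 3.24% × √10 = 10.246%.
ES multiplier = φ(z)/(1−α) = 0.026674/0.01 = 2.667.
ES = 10.246% × 2.667 = 27.326%; on $30,000,000: $8,197,800.

$8,200,000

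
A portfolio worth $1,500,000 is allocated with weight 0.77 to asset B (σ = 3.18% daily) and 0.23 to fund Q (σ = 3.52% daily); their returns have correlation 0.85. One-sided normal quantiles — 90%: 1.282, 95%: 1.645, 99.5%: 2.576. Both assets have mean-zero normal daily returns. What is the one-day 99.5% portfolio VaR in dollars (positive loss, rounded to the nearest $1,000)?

$122,000

σ_p² = 0.77²·3.18² + 0.23²·3.52² + 2·0.85·0.77·0.23·3.18·3.52 = 10.0212 (%²).
σ_p = √10.0212 = 3.166%.
VaR = 2.576 × 3.166% = 8.156%; on $1,500,000 that is $122,340.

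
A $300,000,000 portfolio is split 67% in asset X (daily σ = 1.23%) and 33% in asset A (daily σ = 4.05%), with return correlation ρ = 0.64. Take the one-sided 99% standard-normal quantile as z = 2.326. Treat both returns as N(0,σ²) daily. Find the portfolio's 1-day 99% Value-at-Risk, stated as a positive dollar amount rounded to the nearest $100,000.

σ_p² = 0.67²·1.23² + 0.33²·4.05² + 2·0.64·0.67·0.33·1.23·4.05 = 3.8752 (%²).
σ_p = √3.8752 = 1.969%.
VaR = 2.326 × 1.969% = 4.580%; on $300,000,000 that is $13,740,000.

$13,700,000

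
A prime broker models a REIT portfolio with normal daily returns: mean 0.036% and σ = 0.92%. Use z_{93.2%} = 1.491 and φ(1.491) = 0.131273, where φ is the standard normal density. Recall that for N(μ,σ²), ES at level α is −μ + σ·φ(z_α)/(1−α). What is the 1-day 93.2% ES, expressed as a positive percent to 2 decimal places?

Tail multiplier: φ(z)/(1−α) = 0.131273 / 0.068 = 1.930.
ES = −(0.036%) + 0.92% × 1.930 = 1.740%.

1.74%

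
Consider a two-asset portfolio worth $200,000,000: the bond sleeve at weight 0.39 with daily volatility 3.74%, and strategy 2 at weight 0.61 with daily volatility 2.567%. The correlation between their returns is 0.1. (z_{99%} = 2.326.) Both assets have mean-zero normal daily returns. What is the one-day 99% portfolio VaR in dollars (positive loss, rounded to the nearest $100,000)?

$10,400,000

σ_p² = 0.39²·3.74² + 0.61²·2.567² + 2·0.1·0.39·0.61·3.74·2.567 = 5.0363 (%²).
σ_p = √5.0363 = 2.244%.
VaR = 2.326 × 2.244% = 5.220%; on $200,000,000 that is $10,440,000.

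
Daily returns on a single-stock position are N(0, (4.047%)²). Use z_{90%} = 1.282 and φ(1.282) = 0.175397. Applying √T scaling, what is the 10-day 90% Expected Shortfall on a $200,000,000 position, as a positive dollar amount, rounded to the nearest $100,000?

$44,900,000

σ_{10d} = 4.047% × √10 = 12.798%.
ES multiplier = φ(z)/(1−α) = 0.175397/0.1 = 1.754.
ES = 12.798% × 1.754 = 22.448%; on $200,000,000: $44,896,000.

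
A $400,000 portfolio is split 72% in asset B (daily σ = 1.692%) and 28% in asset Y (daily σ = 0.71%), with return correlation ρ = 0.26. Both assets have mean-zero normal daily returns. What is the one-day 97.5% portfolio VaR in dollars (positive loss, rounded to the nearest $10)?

σ_p² = 0.72²·1.692² + 0.28²·0.71² + 2·0.26·0.72·0.28·1.692·0.71 = 1.6496 (%²).
σ_p = √1.6496 = 1.284%.
At 97.5%, z = 1.960.
VaR = 1.960 × 1.284% = 2.517%; on $400,000 that is $10,068.

$10,070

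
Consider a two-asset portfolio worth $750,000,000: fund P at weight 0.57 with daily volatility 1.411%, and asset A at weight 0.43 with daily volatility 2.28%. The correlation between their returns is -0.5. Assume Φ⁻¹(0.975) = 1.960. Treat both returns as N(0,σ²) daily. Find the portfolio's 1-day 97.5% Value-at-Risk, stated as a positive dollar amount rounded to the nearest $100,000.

σ_p² = 0.57²·1.411² + 0.43²·2.28² + 2·-0.5·0.57·0.43·1.411·2.28 = 0.8195 (%²).
σ_p = √0.8195 = 0.905%.
VaR = 1.960 × 0.905% = 1.774%; on $750,000,000 that is $13,305,000.

$13,300,000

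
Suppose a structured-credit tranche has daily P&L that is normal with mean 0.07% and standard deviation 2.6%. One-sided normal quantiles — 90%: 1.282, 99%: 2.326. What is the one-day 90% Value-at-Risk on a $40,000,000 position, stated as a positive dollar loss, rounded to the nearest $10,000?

$1,310,000

VaR = −μ + z·σ = −(0.07%) + 1.282 × 2.6% = 3.263%.
On $40,000,000: 0.03263 × $40,000,000 = $1,305,200.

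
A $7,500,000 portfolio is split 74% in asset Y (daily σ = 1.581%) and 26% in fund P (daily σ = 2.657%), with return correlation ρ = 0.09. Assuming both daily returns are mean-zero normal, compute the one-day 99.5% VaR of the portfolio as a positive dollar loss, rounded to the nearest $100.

σ_p² = 0.74²·1.581² + 0.26²·2.657² + 2·0.09·0.74·0.26·1.581·2.657 = 1.9915 (%²).
σ_p = √1.9915 = 1.411%.
At 99.5%, z = 2.576.
VaR = 2.576 × 1.411% = 3.635%; on $7,500,000 that is $272,625.

$272,600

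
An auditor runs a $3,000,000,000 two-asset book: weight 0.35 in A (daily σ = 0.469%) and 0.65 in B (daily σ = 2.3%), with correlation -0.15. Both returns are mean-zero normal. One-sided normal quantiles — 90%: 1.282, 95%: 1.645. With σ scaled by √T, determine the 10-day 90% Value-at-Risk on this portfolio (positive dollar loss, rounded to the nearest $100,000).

$179,900,000

σ_p = √(0.35²·0.469² + 0.65²·2.3² + 2·-0.15·0.35·0.65·0.469·2.3) = 1.479%.
σ_{10d} = 1.479% × √10 = 4.677%.
VaR = 1.282 × 4.677% = 5.996%; on $3,000,000,000 that is $179,880,000.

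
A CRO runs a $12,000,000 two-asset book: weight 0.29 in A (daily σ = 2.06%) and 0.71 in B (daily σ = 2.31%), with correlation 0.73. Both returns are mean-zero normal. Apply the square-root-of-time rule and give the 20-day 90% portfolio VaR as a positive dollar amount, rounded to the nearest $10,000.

σ_p = √(0.29²·2.06² + 0.71²·2.31² + 2·0.73·0.29·0.71·2.06·2.31) = 2.116%.
σ_{20d} = 2.116% × √20 = 9.463%.
z(90%) = 1.282.
VaR = 1.282 × 9.463% = 12.132%; on $12,000,000 that is $1,455,840.

$1,460,000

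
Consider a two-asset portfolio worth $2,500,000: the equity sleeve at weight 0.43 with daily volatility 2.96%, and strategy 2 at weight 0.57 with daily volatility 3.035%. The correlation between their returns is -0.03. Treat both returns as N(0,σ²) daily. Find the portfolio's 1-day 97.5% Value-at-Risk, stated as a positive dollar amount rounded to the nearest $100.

σ_p² = 0.43²·2.96² + 0.57²·3.035² + 2·-0.03·0.43·0.57·2.96·3.035 = 4.4806 (%²).
σ_p = √4.4806 = 2.117%.
At 97.5%, z = 1.960.
VaR = 1.960 × 2.117% = 4.149%; on $2,500,000 that is $103,725.

$103,700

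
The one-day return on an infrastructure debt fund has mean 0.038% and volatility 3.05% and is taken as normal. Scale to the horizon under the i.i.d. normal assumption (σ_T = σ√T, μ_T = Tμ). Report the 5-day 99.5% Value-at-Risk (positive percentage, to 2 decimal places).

At 99.5%, z = 2.576.
σ_{5d} = 3.05% × √5 = 6.820%; μ_{5d} = 5 × 0.038% = 0.190%.
VaR = −(0.190%) + 2.576 × 6.820% = 17.378%.

17.38%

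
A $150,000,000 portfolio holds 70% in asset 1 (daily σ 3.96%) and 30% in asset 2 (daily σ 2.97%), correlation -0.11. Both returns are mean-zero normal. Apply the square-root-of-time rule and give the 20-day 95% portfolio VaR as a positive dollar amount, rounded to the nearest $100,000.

$31,100,000

σ_p = √(0.7²·3.96² + 0.3²·2.97² + 2·-0.11·0.7·0.3·3.96·2.97) = 2.817%.
σ_{20d} = 2.817% × √20 = 12.598%.
z(95%) = 1.645.
VaR = 1.645 × 12.598% = 20.724%; on $150,000,000 that is $31,086,000.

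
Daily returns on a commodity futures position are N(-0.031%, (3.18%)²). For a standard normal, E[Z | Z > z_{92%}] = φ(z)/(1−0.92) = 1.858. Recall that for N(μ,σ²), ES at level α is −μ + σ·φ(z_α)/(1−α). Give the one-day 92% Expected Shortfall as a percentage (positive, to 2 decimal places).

ES = −(-0.031%) + 3.18% × 1.858 = 5.939%.

5.94%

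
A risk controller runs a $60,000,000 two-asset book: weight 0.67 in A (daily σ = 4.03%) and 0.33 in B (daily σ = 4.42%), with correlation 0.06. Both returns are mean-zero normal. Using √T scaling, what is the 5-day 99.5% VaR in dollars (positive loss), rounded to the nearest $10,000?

σ_p = √(0.67²·4.03² + 0.33²·4.42² + 2·0.06·0.67·0.33·4.03·4.42) = 3.145%.
σ_{5d} = 3.145% × √5 = 7.032%.
z(99.5%) = 2.576.
VaR = 2.576 × 7.032% = 18.114%; on $60,000,000 that is $10,868,400.

$10,870,000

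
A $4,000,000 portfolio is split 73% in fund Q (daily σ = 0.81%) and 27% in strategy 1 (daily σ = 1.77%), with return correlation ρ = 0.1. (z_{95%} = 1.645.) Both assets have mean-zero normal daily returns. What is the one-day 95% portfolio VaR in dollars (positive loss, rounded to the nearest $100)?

σ_p² = 0.73²·0.81² + 0.27²·1.77² + 2·0.1·0.73·0.27·0.81·1.77 = 0.6345 (%²).
σ_p = √0.6345 = 0.797%.
VaR = 1.645 × 0.797% = 1.311%; on $4,000,000 that is $52,440.

$52,400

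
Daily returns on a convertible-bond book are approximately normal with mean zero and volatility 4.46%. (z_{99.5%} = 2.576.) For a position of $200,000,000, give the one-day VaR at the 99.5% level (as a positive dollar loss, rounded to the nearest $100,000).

$23,000,000

VaR = z·σ = 2.576 × 4.46% = 11.489%.
On $200,000,000: 0.11489 × $200,000,000 = $22,978,000.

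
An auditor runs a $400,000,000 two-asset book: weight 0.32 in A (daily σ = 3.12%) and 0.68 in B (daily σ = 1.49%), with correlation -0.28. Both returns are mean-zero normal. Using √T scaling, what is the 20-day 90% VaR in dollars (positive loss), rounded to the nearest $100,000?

$27,700,000

σ_p = √(0.32²·3.12² + 0.68²·1.49² + 2·-0.28·0.32·0.68·3.12·1.49) = 1.207%.
σ_{20d} = 1.207% × √20 = 5.398%.
z(90%) = 1.282.
VaR = 1.282 × 5.398% = 6.920%; on $400,000,000 that is $27,680,000.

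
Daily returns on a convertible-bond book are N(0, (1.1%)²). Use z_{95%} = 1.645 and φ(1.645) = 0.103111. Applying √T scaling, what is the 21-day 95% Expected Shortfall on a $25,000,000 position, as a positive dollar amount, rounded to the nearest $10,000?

σ_{21d} = 1.1% × √21 = 5.041%.
ES multiplier = φ(z)/(1−α) = 0.103111/0.05 = 2.062.
ES = 5.041% × 2.062 = 10.395%; on $25,000,000: $2,598,750.

$2,600,000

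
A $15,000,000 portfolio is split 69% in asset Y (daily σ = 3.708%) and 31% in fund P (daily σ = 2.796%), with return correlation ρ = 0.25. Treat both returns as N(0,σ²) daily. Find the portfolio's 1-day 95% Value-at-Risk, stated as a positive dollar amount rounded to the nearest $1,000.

σ_p² = 0.69²·3.708² + 0.31²·2.796² + 2·0.25·0.69·0.31·3.708·2.796 = 8.4061 (%²).
σ_p = √8.4061 = 2.899%.
At 95%, z = 1.645.
VaR = 1.645 × 2.899% = 4.769%; on $15,000,000 that is $715,350.

$715,000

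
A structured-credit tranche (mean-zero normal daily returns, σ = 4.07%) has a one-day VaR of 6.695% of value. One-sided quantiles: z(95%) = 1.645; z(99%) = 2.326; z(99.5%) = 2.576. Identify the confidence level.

95%

Implied z = VaR/σ = 6.695 / 4.07 = 1.645.
This matches z(95%) = 1.645.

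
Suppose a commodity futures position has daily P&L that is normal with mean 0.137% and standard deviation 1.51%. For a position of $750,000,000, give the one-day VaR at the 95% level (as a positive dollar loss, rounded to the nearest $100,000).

$17,600,000

At 95% one-sided, z = 1.645.
VaR = −μ + z·σ = −(0.137%) + 1.645 × 1.51% = 2.347%.
On $750,000,000: 0.02347 × $750,000,000 = $17,602,500.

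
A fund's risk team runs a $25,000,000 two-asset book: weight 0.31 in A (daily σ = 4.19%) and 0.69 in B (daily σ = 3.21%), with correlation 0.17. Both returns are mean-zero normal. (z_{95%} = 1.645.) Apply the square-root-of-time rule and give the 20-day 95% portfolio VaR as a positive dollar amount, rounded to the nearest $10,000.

$5,060,000

σ_p = √(0.31²·4.19² + 0.69²·3.21² + 2·0.17·0.31·0.69·4.19·3.21) = 2.752%.
σ_{20d} = 2.752% × √20 = 12.307%.
VaR = 1.645 × 12.307% = 20.245%; on $25,000,000 that is $5,061,250.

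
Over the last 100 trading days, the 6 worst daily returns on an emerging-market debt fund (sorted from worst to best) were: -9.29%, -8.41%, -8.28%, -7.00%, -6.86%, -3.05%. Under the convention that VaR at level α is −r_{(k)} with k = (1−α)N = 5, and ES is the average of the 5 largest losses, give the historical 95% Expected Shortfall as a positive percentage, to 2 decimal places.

7.97%

The 5 worst returns sum to -39.84%.
ES = −(-39.84%) / 5 = 7.968% ≈ 7.97%.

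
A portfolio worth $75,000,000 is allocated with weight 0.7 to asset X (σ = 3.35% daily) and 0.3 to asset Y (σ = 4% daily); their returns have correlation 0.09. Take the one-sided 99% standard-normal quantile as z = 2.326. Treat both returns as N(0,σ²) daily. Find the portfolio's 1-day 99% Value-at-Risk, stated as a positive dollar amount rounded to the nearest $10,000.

σ_p² = 0.7²·3.35² + 0.3²·4² + 2·0.09·0.7·0.3·3.35·4 = 7.4455 (%²).
σ_p = √7.4455 = 2.729%.
VaR = 2.326 × 2.729% = 6.348%; on $75,000,000 that is $4,761,000.

$4,760,000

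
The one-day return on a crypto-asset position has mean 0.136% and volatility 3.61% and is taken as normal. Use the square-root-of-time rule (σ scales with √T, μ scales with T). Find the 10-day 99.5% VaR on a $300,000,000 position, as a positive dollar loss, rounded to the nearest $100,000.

$84,100,000

At 99.5%, z = 2.576.
σ_{10d} = 3.61% × √10 = 11.416%; μ_{10d} = 10 × 0.136% = 1.360%.
VaR = −(1.360%) + 2.576 × 11.416% = 28.048%.
On $300,000,000: 0.28048 × $300,000,000 = $84,144,000.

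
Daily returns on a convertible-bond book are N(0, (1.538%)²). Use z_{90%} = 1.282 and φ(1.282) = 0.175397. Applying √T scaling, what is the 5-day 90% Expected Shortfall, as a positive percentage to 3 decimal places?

σ_{5d} = 1.538% × √5 = 3.439%.
ES multiplier = φ(z)/(1−α) = 0.175397/0.1 = 1.754.
ES = 3.439% × 1.754 = 6.032%.

6.032%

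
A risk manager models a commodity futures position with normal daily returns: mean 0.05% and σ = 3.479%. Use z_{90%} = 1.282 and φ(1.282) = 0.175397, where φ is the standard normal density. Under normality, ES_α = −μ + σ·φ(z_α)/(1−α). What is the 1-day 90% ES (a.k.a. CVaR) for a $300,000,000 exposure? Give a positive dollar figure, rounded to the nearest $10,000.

$18,160,000

Tail multiplier: φ(z)/(1−α) = 0.175397 / 0.1 = 1.754.
ES = −(0.05%) + 3.479% × 1.754 = 6.052%.
On $300,000,000: 0.06052 × $300,000,000 = $18,156,000.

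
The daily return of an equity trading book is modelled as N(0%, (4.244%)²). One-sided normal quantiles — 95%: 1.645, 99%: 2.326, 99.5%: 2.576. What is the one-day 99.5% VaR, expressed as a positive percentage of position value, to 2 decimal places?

10.93%

VaR = z·σ = 2.576 × 4.244% = 10.933%.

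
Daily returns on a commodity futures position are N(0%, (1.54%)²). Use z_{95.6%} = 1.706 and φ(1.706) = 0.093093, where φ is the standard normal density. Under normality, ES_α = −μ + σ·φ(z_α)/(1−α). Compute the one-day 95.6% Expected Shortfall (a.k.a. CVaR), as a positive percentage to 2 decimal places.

3.26%

Tail multiplier: φ(z)/(1−α) = 0.093093 / 0.044 = 2.116.
ES = 1.54% × 2.116 = 3.259%.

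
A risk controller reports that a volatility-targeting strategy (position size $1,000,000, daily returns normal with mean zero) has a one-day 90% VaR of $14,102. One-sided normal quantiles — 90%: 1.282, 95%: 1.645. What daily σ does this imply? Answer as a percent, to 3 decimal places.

1.100%

VaR as a fraction: $14,102 / $1,000,000 = 1.410%.
σ = VaR / z = 1.410% / 1.282 = 1.100%.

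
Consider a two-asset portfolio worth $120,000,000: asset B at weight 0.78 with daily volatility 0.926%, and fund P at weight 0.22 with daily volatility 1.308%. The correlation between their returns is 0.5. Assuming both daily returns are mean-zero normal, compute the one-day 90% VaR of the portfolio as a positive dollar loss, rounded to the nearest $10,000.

$1,390,000

σ_p² = 0.78²·0.926² + 0.22²·1.308² + 2·0.5·0.78·0.22·0.926·1.308 = 0.8123 (%²).
σ_p = √0.8123 = 0.901%.
At 90%, z = 1.282.
VaR = 1.282 × 0.901% = 1.155%; on $120,000,000 that is $1,386,000.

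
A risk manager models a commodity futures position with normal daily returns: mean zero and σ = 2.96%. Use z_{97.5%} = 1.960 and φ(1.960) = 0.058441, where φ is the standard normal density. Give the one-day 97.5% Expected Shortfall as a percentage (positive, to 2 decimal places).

6.92%

Tail multiplier: φ(z)/(1−α) = 0.058441 / 0.025 = 2.338.
ES = 2.96% × 2.338 = 6.920%.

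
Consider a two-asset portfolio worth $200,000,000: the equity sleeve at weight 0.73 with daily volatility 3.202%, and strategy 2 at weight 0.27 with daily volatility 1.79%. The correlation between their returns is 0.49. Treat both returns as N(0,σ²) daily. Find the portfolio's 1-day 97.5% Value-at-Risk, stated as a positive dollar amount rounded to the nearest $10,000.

$10,230,000

σ_p² = 0.73²·3.202² + 0.27²·1.79² + 2·0.49·0.73·0.27·3.202·1.79 = 6.8044 (%²).
σ_p = √6.8044 = 2.609%.
At 97.5%, z = 1.960.
VaR = 1.960 × 2.609% = 5.114%; on $200,000,000 that is $10,228,000.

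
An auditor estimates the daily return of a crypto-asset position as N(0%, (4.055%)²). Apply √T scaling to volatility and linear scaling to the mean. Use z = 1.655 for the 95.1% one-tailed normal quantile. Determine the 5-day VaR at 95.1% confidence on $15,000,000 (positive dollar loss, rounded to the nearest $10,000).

$2,250,000

σ_{5d} = 4.055% × √5 = 9.067%.
VaR = 1.655 × 9.067% = 15.006%.
On $15,000,000: 0.15006 × $15,000,000 = $2,250,900.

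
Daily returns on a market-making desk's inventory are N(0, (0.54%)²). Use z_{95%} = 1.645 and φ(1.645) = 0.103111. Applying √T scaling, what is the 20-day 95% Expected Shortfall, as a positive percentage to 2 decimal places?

4.98%

σ_{20d} = 0.54% × √20 = 2.415%.
ES multiplier = φ(z)/(1−α) = 0.103111/0.05 = 2.062.
ES = 2.415% × 2.062 = 4.980%.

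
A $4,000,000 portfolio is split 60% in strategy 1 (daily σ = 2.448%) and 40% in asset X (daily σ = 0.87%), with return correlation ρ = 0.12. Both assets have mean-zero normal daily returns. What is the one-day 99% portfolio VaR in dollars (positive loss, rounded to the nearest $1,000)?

σ_p² = 0.6²·2.448² + 0.4²·0.87² + 2·0.12·0.6·0.4·2.448·0.87 = 2.4012 (%²).
σ_p = √2.4012 = 1.550%.
At 99%, z = 2.326.
VaR = 2.326 × 1.550% = 3.605%; on $4,000,000 that is $144,200.

$144,000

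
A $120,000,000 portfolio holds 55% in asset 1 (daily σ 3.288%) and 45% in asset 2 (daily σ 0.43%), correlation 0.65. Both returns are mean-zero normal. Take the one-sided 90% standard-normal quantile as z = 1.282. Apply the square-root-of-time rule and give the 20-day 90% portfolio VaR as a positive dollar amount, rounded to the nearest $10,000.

σ_p = √(0.55²·3.288² + 0.45²·0.43² + 2·0.65·0.55·0.45·3.288·0.43) = 1.940%.
σ_{20d} = 1.940% × √20 = 8.676%.
VaR = 1.282 × 8.676% = 11.123%; on $120,000,000 that is $13,347,600.

$13,350,000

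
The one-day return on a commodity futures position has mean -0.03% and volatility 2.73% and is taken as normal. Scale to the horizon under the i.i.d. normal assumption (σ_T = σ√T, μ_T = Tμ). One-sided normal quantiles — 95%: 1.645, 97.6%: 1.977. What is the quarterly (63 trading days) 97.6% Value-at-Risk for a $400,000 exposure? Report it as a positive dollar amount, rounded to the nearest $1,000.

σ_{63d} = 2.73% × √63 = 21.669%; μ_{63d} = 63 × -0.03% = -1.890%.
VaR = −(-1.890%) + 1.977 × 21.669% = 44.730%.
On $400,000: 0.44730 × $400,000 = $178,920.

$179,000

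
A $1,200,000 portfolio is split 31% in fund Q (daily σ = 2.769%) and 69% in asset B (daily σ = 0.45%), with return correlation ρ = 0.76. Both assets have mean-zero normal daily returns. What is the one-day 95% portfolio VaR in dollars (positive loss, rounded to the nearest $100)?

$22,000

σ_p² = 0.31²·2.769² + 0.69²·0.45² + 2·0.76·0.31·0.69·2.769·0.45 = 1.2384 (%²).
σ_p = √1.2384 = 1.113%.
At 95%, z = 1.645.
VaR = 1.645 × 1.113% = 1.831%; on $1,200,000 that is $21,972.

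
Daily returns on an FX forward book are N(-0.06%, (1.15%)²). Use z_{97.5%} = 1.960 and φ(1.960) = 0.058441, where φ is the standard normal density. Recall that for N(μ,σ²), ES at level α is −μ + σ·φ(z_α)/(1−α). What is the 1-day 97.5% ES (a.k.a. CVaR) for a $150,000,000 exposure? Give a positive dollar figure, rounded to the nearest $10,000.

Tail multiplier: φ(z)/(1−α) = 0.058441 / 0.025 = 2.338.
ES = −(-0.06%) + 1.15% × 2.338 = 2.749%.
On $150,000,000: 0.02749 × $150,000,000 = $4,123,500.

$4,120,000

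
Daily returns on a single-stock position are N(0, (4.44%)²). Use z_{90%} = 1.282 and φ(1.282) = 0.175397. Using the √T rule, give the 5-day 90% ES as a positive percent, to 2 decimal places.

17.41%

σ_{5d} = 4.44% × √5 = 9.928%.
ES multiplier = φ(z)/(1−α) = 0.175397/0.1 = 1.754.
ES = 9.928% × 1.754 = 17.414%.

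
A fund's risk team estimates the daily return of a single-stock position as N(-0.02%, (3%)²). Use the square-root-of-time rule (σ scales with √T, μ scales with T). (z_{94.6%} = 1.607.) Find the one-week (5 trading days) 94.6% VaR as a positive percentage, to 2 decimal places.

10.88%

σ_{5d} = 3% × √5 = 6.708%; μ_{5d} = 5 × -0.02% = -0.100%.
VaR = −(-0.100%) + 1.607 × 6.708% = 10.880%.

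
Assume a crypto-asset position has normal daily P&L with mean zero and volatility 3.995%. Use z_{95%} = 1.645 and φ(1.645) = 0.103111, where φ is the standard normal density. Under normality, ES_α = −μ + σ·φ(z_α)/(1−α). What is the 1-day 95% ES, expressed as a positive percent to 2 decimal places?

8.24%

Tail multiplier: φ(z)/(1−α) = 0.103111 / 0.05 = 2.062.
ES = 3.995% × 2.062 = 8.238%.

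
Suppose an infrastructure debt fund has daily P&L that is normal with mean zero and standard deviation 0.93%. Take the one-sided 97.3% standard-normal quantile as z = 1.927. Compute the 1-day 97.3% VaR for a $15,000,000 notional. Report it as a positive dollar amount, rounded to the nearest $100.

$268,800

VaR = z·σ = 1.927 × 0.93% = 1.792%.
On $15,000,000: 0.01792 × $15,000,000 = $268,800.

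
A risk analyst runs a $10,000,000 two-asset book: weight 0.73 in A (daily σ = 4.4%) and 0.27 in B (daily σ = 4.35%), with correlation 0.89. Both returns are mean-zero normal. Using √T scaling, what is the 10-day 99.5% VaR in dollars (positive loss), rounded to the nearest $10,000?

$3,500,000

σ_p = √(0.73²·4.4² + 0.27²·4.35² + 2·0.89·0.73·0.27·4.4·4.35) = 4.291%.
σ_{10d} = 4.291% × √10 = 13.569%.
z(99.5%) = 2.576.
VaR = 2.576 × 13.569% = 34.954%; on $10,000,000 that is $3,495,400.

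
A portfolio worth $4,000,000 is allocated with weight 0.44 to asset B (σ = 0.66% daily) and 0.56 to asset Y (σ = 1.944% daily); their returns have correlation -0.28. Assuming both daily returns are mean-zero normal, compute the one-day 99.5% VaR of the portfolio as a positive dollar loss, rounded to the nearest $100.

σ_p² = 0.44²·0.66² + 0.56²·1.944² + 2·-0.28·0.44·0.56·0.66·1.944 = 1.0924 (%²).
σ_p = √1.0924 = 1.045%.
At 99.5%, z = 2.576.
VaR = 2.576 × 1.045% = 2.692%; on $4,000,000 that is $107,680.

$107,700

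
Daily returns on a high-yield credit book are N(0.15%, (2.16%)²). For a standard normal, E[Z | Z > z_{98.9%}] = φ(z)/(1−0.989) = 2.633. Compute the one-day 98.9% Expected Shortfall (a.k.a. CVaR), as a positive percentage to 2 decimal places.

5.54%

ES = −(0.15%) + 2.16% × 2.633 = 5.537%.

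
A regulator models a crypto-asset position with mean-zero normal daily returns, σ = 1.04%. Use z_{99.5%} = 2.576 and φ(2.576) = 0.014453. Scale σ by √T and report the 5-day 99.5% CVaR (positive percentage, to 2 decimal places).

σ_{5d} = 1.04% × √5 = 2.326%.
ES multiplier = φ(z)/(1−α) = 0.014453/0.005 = 2.891.
ES = 2.326% × 2.891 = 6.724%.

6.72%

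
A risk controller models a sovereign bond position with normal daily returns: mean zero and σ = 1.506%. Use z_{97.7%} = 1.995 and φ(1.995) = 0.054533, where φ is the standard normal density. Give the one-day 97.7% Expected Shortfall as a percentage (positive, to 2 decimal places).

3.57%

Tail multiplier: φ(z)/(1−α) = 0.054533 / 0.023 = 2.371.
ES = 1.506% × 2.371 = 3.571%.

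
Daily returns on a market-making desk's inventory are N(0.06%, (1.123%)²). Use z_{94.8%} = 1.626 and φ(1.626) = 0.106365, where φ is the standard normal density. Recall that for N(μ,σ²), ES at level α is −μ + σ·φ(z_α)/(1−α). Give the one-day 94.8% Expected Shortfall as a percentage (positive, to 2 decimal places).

Tail multiplier: φ(z)/(1−α) = 0.106365 / 0.052 = 2.045.
ES = −(0.06%) + 1.123% × 2.045 = 2.237%.

2.24%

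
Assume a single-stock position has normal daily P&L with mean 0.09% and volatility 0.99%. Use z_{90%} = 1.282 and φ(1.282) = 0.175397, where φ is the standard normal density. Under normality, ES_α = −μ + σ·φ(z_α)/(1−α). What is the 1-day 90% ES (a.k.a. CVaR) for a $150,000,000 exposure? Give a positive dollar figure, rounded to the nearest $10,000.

Tail multiplier: φ(z)/(1−α) = 0.175397 / 0.1 = 1.754.
ES = −(0.09%) + 0.99% × 1.754 = 1.646%.
On $150,000,000: 0.01646 × $150,000,000 = $2,469,000.

$2,470,000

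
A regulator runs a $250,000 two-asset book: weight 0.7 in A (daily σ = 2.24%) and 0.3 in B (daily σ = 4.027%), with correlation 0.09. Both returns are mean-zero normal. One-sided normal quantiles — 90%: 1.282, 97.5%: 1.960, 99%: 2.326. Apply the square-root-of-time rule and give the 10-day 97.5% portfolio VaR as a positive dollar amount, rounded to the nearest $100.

$32,000

σ_p = √(0.7²·2.24² + 0.3²·4.027² + 2·0.09·0.7·0.3·2.24·4.027) = 2.064%.
σ_{10d} = 2.064% × √10 = 6.527%.
VaR = 1.960 × 6.527% = 12.793%; on $250,000 that is $31,982.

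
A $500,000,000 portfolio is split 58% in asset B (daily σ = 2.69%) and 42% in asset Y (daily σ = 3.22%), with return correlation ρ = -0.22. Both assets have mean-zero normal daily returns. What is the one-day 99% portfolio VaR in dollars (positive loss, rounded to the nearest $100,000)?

σ_p² = 0.58²·2.69² + 0.42²·3.22² + 2·-0.22·0.58·0.42·2.69·3.22 = 3.3348 (%²).
σ_p = √3.3348 = 1.826%.
At 99%, z = 2.326.
VaR = 2.326 × 1.826% = 4.247%; on $500,000,000 that is $21,235,000.

$21,200,000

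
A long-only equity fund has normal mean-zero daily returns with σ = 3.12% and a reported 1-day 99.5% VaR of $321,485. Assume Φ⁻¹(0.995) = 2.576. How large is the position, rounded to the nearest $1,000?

$4,000,000

VaR as a fraction of value: z·σ = 2.576 × 3.12% = 8.03712%.
Position = $321,485 / 0.0803712 = $4,000,002.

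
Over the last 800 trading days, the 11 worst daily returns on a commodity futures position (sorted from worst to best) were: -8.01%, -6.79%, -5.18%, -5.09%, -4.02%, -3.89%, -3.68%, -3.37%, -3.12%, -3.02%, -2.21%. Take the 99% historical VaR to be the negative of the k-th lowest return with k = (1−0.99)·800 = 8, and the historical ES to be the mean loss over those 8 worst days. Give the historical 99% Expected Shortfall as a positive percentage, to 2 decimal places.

5.00%

The 8 worst returns sum to -40.03%.
ES = −(-40.03%) / 8 = 5.00375% ≈ 5.00%.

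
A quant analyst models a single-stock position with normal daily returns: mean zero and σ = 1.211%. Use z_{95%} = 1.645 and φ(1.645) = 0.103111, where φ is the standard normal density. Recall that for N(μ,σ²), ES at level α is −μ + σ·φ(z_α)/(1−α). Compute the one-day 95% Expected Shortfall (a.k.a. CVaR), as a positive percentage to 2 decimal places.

2.50%

Tail multiplier: φ(z)/(1−α) = 0.103111 / 0.05 = 2.062.
ES = 1.211% × 2.062 = 2.497%.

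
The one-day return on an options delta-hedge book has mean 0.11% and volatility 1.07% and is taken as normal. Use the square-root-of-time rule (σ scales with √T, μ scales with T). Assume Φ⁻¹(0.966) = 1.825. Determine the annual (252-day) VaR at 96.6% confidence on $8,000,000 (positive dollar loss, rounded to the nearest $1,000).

σ_{252d} = 1.07% × √252 = 16.986%; μ_{252d} = 252 × 0.11% = 27.720%.
VaR = −(27.720%) + 1.825 × 16.986% = 3.279%.
On $8,000,000: 0.03279 × $8,000,000 = $262,320.

$262,000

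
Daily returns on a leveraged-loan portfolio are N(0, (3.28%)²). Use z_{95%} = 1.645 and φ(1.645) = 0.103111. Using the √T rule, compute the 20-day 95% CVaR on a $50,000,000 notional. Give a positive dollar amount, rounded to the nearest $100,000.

$15,100,000

σ_{20d} = 3.28% × √20 = 14.669%.
ES multiplier = φ(z)/(1−α) = 0.103111/0.05 = 2.062.
ES = 14.669% × 2.062 = 30.247%; on $50,000,000: $15,123,500.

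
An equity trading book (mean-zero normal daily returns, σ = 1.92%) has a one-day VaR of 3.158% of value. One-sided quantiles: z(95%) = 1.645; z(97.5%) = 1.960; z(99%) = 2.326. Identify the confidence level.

95%

Implied z = VaR/σ = 3.158 / 1.92 = 1.645.
This matches z(95%) = 1.645.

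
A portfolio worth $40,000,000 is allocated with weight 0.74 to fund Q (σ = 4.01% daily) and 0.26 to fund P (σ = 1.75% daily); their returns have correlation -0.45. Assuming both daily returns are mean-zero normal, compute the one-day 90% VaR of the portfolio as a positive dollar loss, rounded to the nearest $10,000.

$1,430,000

σ_p² = 0.74²·4.01² + 0.26²·1.75² + 2·-0.45·0.74·0.26·4.01·1.75 = 7.7973 (%²).
σ_p = √7.7973 = 2.792%.
At 90%, z = 1.282.
VaR = 1.282 × 2.792% = 3.579%; on $40,000,000 that is $1,431,600.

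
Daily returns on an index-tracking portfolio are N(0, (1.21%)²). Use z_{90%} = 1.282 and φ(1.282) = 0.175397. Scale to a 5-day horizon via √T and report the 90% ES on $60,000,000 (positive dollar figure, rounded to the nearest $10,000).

σ_{5d} = 1.21% × √5 = 2.706%.
ES multiplier = φ(z)/(1−α) = 0.175397/0.1 = 1.754.
ES = 2.706% × 1.754 = 4.746%; on $60,000,000: $2,847,600.

$2,850,000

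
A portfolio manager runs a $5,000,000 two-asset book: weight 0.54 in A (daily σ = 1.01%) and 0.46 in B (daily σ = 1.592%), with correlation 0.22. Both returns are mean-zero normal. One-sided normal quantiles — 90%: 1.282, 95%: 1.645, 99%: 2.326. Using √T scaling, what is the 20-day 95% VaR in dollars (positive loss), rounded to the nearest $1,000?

σ_p = √(0.54²·1.01² + 0.46²·1.592² + 2·0.22·0.54·0.46·1.01·1.592) = 1.005%.
σ_{20d} = 1.005% × √20 = 4.494%.
VaR = 1.645 × 4.494% = 7.393%; on $5,000,000 that is $369,650.

$370,000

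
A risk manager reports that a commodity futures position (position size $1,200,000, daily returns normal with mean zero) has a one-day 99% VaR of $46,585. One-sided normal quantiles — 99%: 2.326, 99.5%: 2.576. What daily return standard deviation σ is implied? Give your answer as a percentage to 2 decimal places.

1.67%

VaR as a fraction: $46,585 / $1,200,000 = 3.882%.
σ = VaR / z = 3.882% / 2.326 = 1.669%.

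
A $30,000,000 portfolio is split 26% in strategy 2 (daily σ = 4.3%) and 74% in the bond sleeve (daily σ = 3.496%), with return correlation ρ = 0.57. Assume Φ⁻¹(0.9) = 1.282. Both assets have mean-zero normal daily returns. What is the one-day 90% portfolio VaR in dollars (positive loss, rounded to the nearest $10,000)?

σ_p² = 0.26²·4.3² + 0.74²·3.496² + 2·0.57·0.26·0.74·4.3·3.496 = 11.2399 (%²).
σ_p = √11.2399 = 3.353%.
VaR = 1.282 × 3.353% = 4.299%; on $30,000,000 that is $1,289,700.

$1,290,000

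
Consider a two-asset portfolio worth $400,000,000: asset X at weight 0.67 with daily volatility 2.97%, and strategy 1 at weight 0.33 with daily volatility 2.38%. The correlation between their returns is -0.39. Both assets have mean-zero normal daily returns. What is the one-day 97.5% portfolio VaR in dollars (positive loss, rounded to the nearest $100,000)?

$14,400,000

σ_p² = 0.67²·2.97² + 0.33²·2.38² + 2·-0.39·0.67·0.33·2.97·2.38 = 3.3575 (%²).
σ_p = √3.3575 = 1.832%.
At 97.5%, z = 1.960.
VaR = 1.960 × 1.832% = 3.591%; on $400,000,000 that is $14,364,000.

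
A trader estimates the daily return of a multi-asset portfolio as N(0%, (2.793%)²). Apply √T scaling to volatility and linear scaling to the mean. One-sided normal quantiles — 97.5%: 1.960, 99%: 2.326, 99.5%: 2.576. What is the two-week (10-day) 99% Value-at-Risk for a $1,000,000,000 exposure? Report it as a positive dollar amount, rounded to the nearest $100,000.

$205,400,000

σ_{10d} = 2.793% × √10 = 8.832%.
VaR = 2.326 × 8.832% = 20.543%.
On $1,000,000,000: 0.20543 × $1,000,000,000 = $205,430,000.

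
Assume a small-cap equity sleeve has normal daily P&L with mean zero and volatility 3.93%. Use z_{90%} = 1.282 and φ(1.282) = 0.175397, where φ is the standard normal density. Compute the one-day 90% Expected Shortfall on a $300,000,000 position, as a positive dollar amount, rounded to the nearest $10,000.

$20,680,000

Tail multiplier: φ(z)/(1−α) = 0.175397 / 0.1 = 1.754.
ES = 3.93% × 1.754 = 6.893%.
On $300,000,000: 0.06893 × $300,000,000 = $20,679,000.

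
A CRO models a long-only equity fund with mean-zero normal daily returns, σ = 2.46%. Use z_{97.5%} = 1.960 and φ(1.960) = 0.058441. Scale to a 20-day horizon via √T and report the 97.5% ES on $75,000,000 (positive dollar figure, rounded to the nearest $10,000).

$19,290,000

σ_{20d} = 2.46% × √20 = 11.001%.
ES multiplier = φ(z)/(1−α) = 0.058441/0.025 = 2.338.
ES = 11.001% × 2.338 = 25.720%; on $75,000,000: $19,290,000.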